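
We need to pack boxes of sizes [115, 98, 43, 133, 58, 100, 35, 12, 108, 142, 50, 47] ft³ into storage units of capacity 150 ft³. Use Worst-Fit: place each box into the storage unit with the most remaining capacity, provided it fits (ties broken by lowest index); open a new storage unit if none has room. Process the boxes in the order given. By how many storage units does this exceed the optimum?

1

Worst-Fit: [115] [98,43] [133] [58,35,12] [100,50] [108] [142] [47] → 8 storage units.
Total size 941 ft³; any packing needs at least ⌈941/150⌉ = 7 storage units.
An optimal packing achieves that bound: [142] [133,12] [115,35] [108] [100,50] [98,47] [58,43] → 7 storage units.
Excess: 8 − 7 = 1.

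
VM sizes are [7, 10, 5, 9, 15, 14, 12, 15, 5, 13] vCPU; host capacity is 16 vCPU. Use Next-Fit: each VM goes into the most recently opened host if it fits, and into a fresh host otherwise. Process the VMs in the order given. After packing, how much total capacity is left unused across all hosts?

7 vCPU → host 1 (remaining 9 vCPU)
10 vCPU → host 2 (remaining 6 vCPU)
5 vCPU → host 2 (remaining 1 vCPU)
9 vCPU → host 3 (remaining 7 vCPU)
15 vCPU → host 4 (remaining 1 vCPU)
14 vCPU → host 5 (remaining 2 vCPU)
12 vCPU → host 6 (remaining 4 vCPU)
15 vCPU → host 7 (remaining 1 vCPU)
5 vCPU → host 8 (remaining 11 vCPU)
13 vCPU → host 9 (remaining 3 vCPU)
9 hosts × 16 vCPU = 144 vCPU; used 105 vCPU; unused 39 vCPU.

39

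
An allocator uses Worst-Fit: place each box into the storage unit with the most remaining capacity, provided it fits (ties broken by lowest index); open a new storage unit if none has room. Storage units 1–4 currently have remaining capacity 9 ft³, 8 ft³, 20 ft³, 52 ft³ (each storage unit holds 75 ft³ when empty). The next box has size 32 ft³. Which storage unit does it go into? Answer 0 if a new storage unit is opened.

4

Storage units with room: storage unit 4 (52 ft³).
Most room is storage unit 4 with 52 ft³ free.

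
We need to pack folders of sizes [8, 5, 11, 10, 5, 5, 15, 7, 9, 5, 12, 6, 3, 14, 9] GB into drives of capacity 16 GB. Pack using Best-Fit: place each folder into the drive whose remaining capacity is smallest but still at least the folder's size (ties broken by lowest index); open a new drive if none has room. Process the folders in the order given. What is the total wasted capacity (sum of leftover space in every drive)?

20

drive 1: place 8 GB, 8 GB left
drive 1: place 5 GB, 3 GB left
drive 2: place 11 GB, 5 GB left
drive 3: place 10 GB, 6 GB left
drive 2: place 5 GB, 0 GB left
drive 3: place 5 GB, 1 GB left
drive 4: place 15 GB, 1 GB left
drive 5: place 7 GB, 9 GB left
drive 5: place 9 GB, 0 GB left
drive 6: place 5 GB, 11 GB left
drive 7: place 12 GB, 4 GB left
drive 6: place 6 GB, 5 GB left
drive 1: place 3 GB, 0 GB left
drive 8: place 14 GB, 2 GB left
drive 9: place 9 GB, 7 GB left
9 drives × 16 GB = 144 GB; used 124 GB; unused 20 GB.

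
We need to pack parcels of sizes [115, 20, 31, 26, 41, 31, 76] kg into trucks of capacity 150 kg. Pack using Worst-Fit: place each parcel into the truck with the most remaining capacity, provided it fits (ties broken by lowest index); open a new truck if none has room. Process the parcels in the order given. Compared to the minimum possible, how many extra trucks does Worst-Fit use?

Worst-Fit: [115,20] [31,26,41,31] [76] → 3 trucks.
Total size 340 kg; any packing needs at least ⌈340/150⌉ = 3 trucks.
So 3 is already optimal.

0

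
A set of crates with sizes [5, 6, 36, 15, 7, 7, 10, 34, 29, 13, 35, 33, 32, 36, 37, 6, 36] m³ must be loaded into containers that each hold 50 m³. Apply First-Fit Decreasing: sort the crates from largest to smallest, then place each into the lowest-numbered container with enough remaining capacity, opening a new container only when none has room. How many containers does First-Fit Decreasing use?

Sorted descending: 37, 36, 36, 36, 35, 34, 33, 32, 29, 15, 13, 10, 7, 7, 6, 6, 5.
Put 37 m³ in container 1; 13 m³ remain.
Put 36 m³ in container 2; 14 m³ remain.
Put 36 m³ in container 3; 14 m³ remain.
Put 36 m³ in container 4; 14 m³ remain.
Put 35 m³ in container 5; 15 m³ remain.
Put 34 m³ in container 6; 16 m³ remain.
Put 33 m³ in container 7; 17 m³ remain.
Put 32 m³ in container 8; 18 m³ remain.
Put 29 m³ in container 9; 21 m³ remain.
Put 15 m³ in container 5; 0 m³ remain.
Put 13 m³ in container 1; 0 m³ remain.
Put 10 m³ in container 2; 4 m³ remain.
Put 7 m³ in container 3; 7 m³ remain.
Put 7 m³ in container 3; 0 m³ remain.
Put 6 m³ in container 4; 8 m³ remain.
Put 6 m³ in container 4; 2 m³ remain.
Put 5 m³ in container 6; 11 m³ remain.

9 containers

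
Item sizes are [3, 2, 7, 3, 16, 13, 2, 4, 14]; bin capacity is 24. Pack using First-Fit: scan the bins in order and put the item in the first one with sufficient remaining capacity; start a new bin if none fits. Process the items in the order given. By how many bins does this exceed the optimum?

First-Fit: [3,2,7,3,2,4] [16] [13] [14] → 4 bins.
Total size 64; any packing needs at least ⌈64/24⌉ = 3 bins.
An optimal packing achieves that bound: [16,7] [14,4,3,3] [13,2,2] → 3 bins.
Excess: 4 − 3 = 1.

1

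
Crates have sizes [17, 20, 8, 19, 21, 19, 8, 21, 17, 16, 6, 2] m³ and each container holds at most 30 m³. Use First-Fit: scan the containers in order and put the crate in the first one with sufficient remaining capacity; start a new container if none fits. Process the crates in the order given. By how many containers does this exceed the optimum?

First-Fit: [17,8,2] [20,8] [19,6] [21] [19] [21] [17] [16] → 8 containers.
8 crates exceed 15 m³ (half the capacity), and no two of those can share a container, so at least 8 containers are needed.
So 8 is already optimal.

0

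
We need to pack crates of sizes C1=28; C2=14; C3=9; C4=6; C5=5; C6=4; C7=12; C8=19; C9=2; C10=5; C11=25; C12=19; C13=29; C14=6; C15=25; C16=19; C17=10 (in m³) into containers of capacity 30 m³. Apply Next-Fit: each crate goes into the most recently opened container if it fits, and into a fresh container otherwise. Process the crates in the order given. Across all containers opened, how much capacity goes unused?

63

container 1: place C1 (28 m³), 2 m³ left
container 2: place C2 (14 m³), 16 m³ left
container 2: place C3 (9 m³), 7 m³ left
container 2: place C4 (6 m³), 1 m³ left
container 3: place C5 (5 m³), 25 m³ left
container 3: place C6 (4 m³), 21 m³ left
container 3: place C7 (12 m³), 9 m³ left
container 4: place C8 (19 m³), 11 m³ left
container 4: place C9 (2 m³), 9 m³ left
container 4: place C10 (5 m³), 4 m³ left
container 5: place C11 (25 m³), 5 m³ left
container 6: place C12 (19 m³), 11 m³ left
container 7: place C13 (29 m³), 1 m³ left
container 8: place C14 (6 m³), 24 m³ left
container 9: place C15 (25 m³), 5 m³ left
container 10: place C16 (19 m³), 11 m³ left
container 10: place C17 (10 m³), 1 m³ left
10 containers × 30 m³ = 300 m³; used 237 m³; unused 63 m³.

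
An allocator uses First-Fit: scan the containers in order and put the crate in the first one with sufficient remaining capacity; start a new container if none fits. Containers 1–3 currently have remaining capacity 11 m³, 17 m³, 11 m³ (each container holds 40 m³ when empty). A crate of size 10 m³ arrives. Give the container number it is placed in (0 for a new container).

Containers with room: container 1 (11 m³), container 2 (17 m³), container 3 (11 m³).
The first with room is container 1.

1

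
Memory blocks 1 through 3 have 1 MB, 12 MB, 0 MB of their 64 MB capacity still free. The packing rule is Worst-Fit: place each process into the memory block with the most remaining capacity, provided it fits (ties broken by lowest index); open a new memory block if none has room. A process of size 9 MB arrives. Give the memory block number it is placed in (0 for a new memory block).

Memory blocks with room: memory block 2 (12 MB).
Most room is memory block 2 with 12 MB free.

2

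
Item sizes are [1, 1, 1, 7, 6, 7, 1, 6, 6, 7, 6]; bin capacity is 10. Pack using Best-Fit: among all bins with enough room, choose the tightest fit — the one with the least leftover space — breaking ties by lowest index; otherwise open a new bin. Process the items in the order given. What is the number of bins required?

bin 1: place 1, 9 left
bin 1: place 1, 8 left
bin 1: place 1, 7 left
bin 1: place 7, 0 left
bin 2: place 6, 4 left
bin 3: place 7, 3 left
bin 3: place 1, 2 left
bin 4: place 6, 4 left
bin 5: place 6, 4 left
bin 6: place 7, 3 left
bin 7: place 6, 4 left

7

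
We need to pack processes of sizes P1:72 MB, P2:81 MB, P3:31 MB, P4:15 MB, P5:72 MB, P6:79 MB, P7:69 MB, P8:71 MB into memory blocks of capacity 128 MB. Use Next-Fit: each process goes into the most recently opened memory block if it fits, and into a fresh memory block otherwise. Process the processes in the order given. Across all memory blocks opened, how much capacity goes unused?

278

P1 (72 MB) → memory block 1 (remaining 56 MB)
P2 (81 MB) → memory block 2 (remaining 47 MB)
P3 (31 MB) → memory block 2 (remaining 16 MB)
P4 (15 MB) → memory block 2 (remaining 1 MB)
P5 (72 MB) → memory block 3 (remaining 56 MB)
P6 (79 MB) → memory block 4 (remaining 49 MB)
P7 (69 MB) → memory block 5 (remaining 59 MB)
P8 (71 MB) → memory block 6 (remaining 57 MB)
6 memory blocks × 128 MB = 768 MB; used 490 MB; unused 278 MB.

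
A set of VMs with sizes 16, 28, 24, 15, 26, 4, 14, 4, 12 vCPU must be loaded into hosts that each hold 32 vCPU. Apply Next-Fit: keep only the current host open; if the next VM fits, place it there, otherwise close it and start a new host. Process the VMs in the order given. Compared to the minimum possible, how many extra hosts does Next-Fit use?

1

Next-Fit: [16] [28] [24] [15] [26,4] [14,4,12] → 6 hosts.
Total size 143 vCPU; any packing needs at least ⌈143/32⌉ = 5 hosts.
An optimal packing achieves that bound: [28,4] [26,4] [24] [16,15] [14,12] → 5 hosts.
Excess: 6 − 5 = 1.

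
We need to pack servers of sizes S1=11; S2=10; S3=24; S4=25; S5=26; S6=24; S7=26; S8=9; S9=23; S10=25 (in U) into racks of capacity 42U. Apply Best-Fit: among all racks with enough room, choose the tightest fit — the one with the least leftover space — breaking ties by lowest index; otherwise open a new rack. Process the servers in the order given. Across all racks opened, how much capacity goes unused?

133

Put S1 (11U) in rack 1; 31U remain.
Put S2 (10U) in rack 1; 21U remain.
Put S3 (24U) in rack 2; 18U remain.
Put S4 (25U) in rack 3; 17U remain.
Put S5 (26U) in rack 4; 16U remain.
Put S6 (24U) in rack 5; 18U remain.
Put S7 (26U) in rack 6; 16U remain.
Put S8 (9U) in rack 4; 7U remain.
Put S9 (23U) in rack 7; 19U remain.
Put S10 (25U) in rack 8; 17U remain.
8 racks × 42U = 336U; used 203U; unused 133U.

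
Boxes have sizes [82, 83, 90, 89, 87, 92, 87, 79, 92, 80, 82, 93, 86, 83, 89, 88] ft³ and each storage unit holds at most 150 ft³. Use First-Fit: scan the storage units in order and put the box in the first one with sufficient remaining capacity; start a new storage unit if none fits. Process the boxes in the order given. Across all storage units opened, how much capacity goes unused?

1018

82 ft³ → storage unit 1 (remaining 68 ft³)
83 ft³ → storage unit 2 (remaining 67 ft³)
90 ft³ → storage unit 3 (remaining 60 ft³)
89 ft³ → storage unit 4 (remaining 61 ft³)
87 ft³ → storage unit 5 (remaining 63 ft³)
92 ft³ → storage unit 6 (remaining 58 ft³)
87 ft³ → storage unit 7 (remaining 63 ft³)
79 ft³ → storage unit 8 (remaining 71 ft³)
92 ft³ → storage unit 9 (remaining 58 ft³)
80 ft³ → storage unit 10 (remaining 70 ft³)
82 ft³ → storage unit 11 (remaining 68 ft³)
93 ft³ → storage unit 12 (remaining 57 ft³)
86 ft³ → storage unit 13 (remaining 64 ft³)
83 ft³ → storage unit 14 (remaining 67 ft³)
89 ft³ → storage unit 15 (remaining 61 ft³)
88 ft³ → storage unit 16 (remaining 62 ft³)
16 storage units × 150 ft³ = 2400 ft³; used 1382 ft³; unused 1018 ft³.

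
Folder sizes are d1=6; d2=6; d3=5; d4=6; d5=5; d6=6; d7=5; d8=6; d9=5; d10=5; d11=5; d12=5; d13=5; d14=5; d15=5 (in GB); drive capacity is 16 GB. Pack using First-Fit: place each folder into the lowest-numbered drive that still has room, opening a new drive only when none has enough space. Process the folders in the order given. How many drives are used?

drive 1: place d1 (6 GB), 10 GB left
drive 1: place d2 (6 GB), 4 GB left
drive 2: place d3 (5 GB), 11 GB left
drive 2: place d4 (6 GB), 5 GB left
drive 2: place d5 (5 GB), 0 GB left
drive 3: place d6 (6 GB), 10 GB left
drive 3: place d7 (5 GB), 5 GB left
drive 4: place d8 (6 GB), 10 GB left
drive 3: place d9 (5 GB), 0 GB left
drive 4: place d10 (5 GB), 5 GB left
drive 4: place d11 (5 GB), 0 GB left
drive 5: place d12 (5 GB), 11 GB left
drive 5: place d13 (5 GB), 6 GB left
drive 5: place d14 (5 GB), 1 GB left
drive 6: place d15 (5 GB), 11 GB left
Final drives: [6,6] [5,6,5] [6,5,5] [6,5,5] [5,5,5] [5].

6 drives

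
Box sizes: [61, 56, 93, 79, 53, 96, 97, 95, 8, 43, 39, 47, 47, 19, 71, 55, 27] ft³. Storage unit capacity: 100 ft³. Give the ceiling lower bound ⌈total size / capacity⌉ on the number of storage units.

Total size = 61 + 56 + 93 + 79 + 53 + 96 + 97 + 95 + 8 + 43 + 39 + 47 + 47 + 19 + 71 + 55 + 27 = 986 ft³.
⌈986 / 100⌉ = 10.

10 storage units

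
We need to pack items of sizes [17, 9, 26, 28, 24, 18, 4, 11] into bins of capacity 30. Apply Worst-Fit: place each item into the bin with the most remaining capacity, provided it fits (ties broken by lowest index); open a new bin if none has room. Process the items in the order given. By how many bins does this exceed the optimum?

Worst-Fit: [17,9] [26] [28] [24] [18,4] [11] → 6 bins.
Total size 137; any packing needs at least ⌈137/30⌉ = 5 bins.
An optimal packing achieves that bound: [28] [26,4] [24] [18,11] [17,9] → 5 bins.
Excess: 6 − 5 = 1.

1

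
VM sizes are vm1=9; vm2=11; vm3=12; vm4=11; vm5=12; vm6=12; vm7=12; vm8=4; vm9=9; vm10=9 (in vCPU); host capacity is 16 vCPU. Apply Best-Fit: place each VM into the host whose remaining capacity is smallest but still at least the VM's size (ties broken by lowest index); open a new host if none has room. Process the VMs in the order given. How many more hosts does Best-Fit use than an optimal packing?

Best-Fit: [9] [11] [12,4] [11] [12] [12] [12] [9] [9] → 9 hosts.
9 VMs exceed 8 vCPU (half the capacity), and no two of those can share a host, so at least 9 hosts are needed.
So 9 is already optimal.

0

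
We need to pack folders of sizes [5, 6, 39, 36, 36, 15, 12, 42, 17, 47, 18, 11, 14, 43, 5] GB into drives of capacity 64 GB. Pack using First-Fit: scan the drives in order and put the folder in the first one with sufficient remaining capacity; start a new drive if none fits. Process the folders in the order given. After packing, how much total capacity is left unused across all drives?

38

5 GB → drive 1 (remaining 59 GB)
6 GB → drive 1 (remaining 53 GB)
39 GB → drive 1 (remaining 14 GB)
36 GB → drive 2 (remaining 28 GB)
36 GB → drive 3 (remaining 28 GB)
15 GB → drive 2 (remaining 13 GB)
12 GB → drive 1 (remaining 2 GB)
42 GB → drive 4 (remaining 22 GB)
17 GB → drive 3 (remaining 11 GB)
47 GB → drive 5 (remaining 17 GB)
18 GB → drive 4 (remaining 4 GB)
11 GB → drive 2 (remaining 2 GB)
14 GB → drive 5 (remaining 3 GB)
43 GB → drive 6 (remaining 21 GB)
5 GB → drive 3 (remaining 6 GB)
6 drives × 64 GB = 384 GB; used 346 GB; unused 38 GB.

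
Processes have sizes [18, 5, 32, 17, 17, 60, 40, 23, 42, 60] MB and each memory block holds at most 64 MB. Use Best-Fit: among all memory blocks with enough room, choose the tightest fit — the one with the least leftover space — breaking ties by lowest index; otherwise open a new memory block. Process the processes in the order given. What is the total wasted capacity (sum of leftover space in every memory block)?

18 MB → memory block 1 (remaining 46 MB)
5 MB → memory block 1 (remaining 41 MB)
32 MB → memory block 1 (remaining 9 MB)
17 MB → memory block 2 (remaining 47 MB)
17 MB → memory block 2 (remaining 30 MB)
60 MB → memory block 3 (remaining 4 MB)
40 MB → memory block 4 (remaining 24 MB)
23 MB → memory block 4 (remaining 1 MB)
42 MB → memory block 5 (remaining 22 MB)
60 MB → memory block 6 (remaining 4 MB)
6 memory blocks × 64 MB = 384 MB; used 314 MB; unused 70 MB.

70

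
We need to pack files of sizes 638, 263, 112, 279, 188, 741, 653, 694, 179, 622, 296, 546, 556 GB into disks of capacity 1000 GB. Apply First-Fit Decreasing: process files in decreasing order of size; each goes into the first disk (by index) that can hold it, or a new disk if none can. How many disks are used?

7

Sorted descending: 741, 694, 653, 638, 622, 556, 546, 296, 279, 263, 188, 179, 112.
Put 741 GB in disk 1; 259 GB remain.
Put 694 GB in disk 2; 306 GB remain.
Put 653 GB in disk 3; 347 GB remain.
Put 638 GB in disk 4; 362 GB remain.
Put 622 GB in disk 5; 378 GB remain.
Put 556 GB in disk 6; 444 GB remain.
Put 546 GB in disk 7; 454 GB remain.
Put 296 GB in disk 2; 10 GB remain.
Put 279 GB in disk 3; 68 GB remain.
Put 263 GB in disk 4; 99 GB remain.
Put 188 GB in disk 1; 71 GB remain.
Put 179 GB in disk 5; 199 GB remain.
Put 112 GB in disk 5; 87 GB remain.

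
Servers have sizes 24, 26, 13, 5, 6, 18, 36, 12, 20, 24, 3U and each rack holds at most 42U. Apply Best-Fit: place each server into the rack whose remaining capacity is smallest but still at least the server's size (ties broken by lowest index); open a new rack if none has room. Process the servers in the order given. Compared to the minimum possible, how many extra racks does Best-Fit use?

Best-Fit: [24,5,6] [26,13,3] [18,12] [36] [20] [24] → 6 racks.
Total size 187U; any packing needs at least ⌈187/42⌉ = 5 racks.
An optimal packing achieves that bound: [36,6] [26,13,3] [24,18] [24,12,5] [20] → 5 racks.
Excess: 6 − 5 = 1.

1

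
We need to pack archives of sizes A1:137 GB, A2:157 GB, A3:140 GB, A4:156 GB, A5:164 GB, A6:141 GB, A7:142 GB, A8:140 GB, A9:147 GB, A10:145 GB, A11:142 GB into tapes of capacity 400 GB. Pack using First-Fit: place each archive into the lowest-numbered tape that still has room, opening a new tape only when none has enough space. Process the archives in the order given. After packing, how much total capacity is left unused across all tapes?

Put A1 (137 GB) in tape 1; 263 GB remain.
Put A2 (157 GB) in tape 1; 106 GB remain.
Put A3 (140 GB) in tape 2; 260 GB remain.
Put A4 (156 GB) in tape 2; 104 GB remain.
Put A5 (164 GB) in tape 3; 236 GB remain.
Put A6 (141 GB) in tape 3; 95 GB remain.
Put A7 (142 GB) in tape 4; 258 GB remain.
Put A8 (140 GB) in tape 4; 118 GB remain.
Put A9 (147 GB) in tape 5; 253 GB remain.
Put A10 (145 GB) in tape 5; 108 GB remain.
Put A11 (142 GB) in tape 6; 258 GB remain.
6 tapes × 400 GB = 2400 GB; used 1611 GB; unused 789 GB.

789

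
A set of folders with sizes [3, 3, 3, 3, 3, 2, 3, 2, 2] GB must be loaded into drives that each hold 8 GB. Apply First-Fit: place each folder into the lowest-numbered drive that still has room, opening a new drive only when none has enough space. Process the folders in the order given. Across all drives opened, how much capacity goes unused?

3 GB → drive 1 (remaining 5 GB)
3 GB → drive 1 (remaining 2 GB)
3 GB → drive 2 (remaining 5 GB)
3 GB → drive 2 (remaining 2 GB)
3 GB → drive 3 (remaining 5 GB)
2 GB → drive 1 (remaining 0 GB)
3 GB → drive 3 (remaining 2 GB)
2 GB → drive 2 (remaining 0 GB)
2 GB → drive 3 (remaining 0 GB)
3 drives × 8 GB = 24 GB; used 24 GB; unused 0 GB.

0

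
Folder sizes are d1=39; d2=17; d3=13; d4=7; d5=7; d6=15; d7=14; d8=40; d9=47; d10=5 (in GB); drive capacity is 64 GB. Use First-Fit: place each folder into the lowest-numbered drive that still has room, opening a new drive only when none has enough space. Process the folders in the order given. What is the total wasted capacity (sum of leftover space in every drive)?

Put d1 (39 GB) in drive 1; 25 GB remain.
Put d2 (17 GB) in drive 1; 8 GB remain.
Put d3 (13 GB) in drive 2; 51 GB remain.
Put d4 (7 GB) in drive 1; 1 GB remain.
Put d5 (7 GB) in drive 2; 44 GB remain.
Put d6 (15 GB) in drive 2; 29 GB remain.
Put d7 (14 GB) in drive 2; 15 GB remain.
Put d8 (40 GB) in drive 3; 24 GB remain.
Put d9 (47 GB) in drive 4; 17 GB remain.
Put d10 (5 GB) in drive 2; 10 GB remain.
4 drives × 64 GB = 256 GB; used 204 GB; unused 52 GB.

52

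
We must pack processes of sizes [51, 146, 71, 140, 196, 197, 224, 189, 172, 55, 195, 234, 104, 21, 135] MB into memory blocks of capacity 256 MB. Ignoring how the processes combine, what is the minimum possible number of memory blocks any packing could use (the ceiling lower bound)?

Total size = 51 + 146 + 71 + 140 + 196 + 197 + 224 + 189 + 172 + 55 + 195 + 234 + 104 + 21 + 135 = 2130 MB.
⌈2130 / 256⌉ = 9.

9 memory blocks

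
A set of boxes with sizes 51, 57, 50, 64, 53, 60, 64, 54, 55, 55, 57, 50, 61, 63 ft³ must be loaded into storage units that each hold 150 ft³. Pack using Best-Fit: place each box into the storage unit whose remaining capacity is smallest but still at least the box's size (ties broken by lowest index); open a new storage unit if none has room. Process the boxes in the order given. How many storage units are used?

7

Put 51 ft³ in storage unit 1; 99 ft³ remain.
Put 57 ft³ in storage unit 1; 42 ft³ remain.
Put 50 ft³ in storage unit 2; 100 ft³ remain.
Put 64 ft³ in storage unit 2; 36 ft³ remain.
Put 53 ft³ in storage unit 3; 97 ft³ remain.
Put 60 ft³ in storage unit 3; 37 ft³ remain.
Put 64 ft³ in storage unit 4; 86 ft³ remain.
Put 54 ft³ in storage unit 4; 32 ft³ remain.
Put 55 ft³ in storage unit 5; 95 ft³ remain.
Put 55 ft³ in storage unit 5; 40 ft³ remain.
Put 57 ft³ in storage unit 6; 93 ft³ remain.
Put 50 ft³ in storage unit 6; 43 ft³ remain.
Put 61 ft³ in storage unit 7; 89 ft³ remain.
Put 63 ft³ in storage unit 7; 26 ft³ remain.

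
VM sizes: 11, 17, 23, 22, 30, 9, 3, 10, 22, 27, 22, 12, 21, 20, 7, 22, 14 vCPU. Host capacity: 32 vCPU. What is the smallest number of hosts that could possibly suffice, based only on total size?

Total size = 11 + 17 + 23 + 22 + 30 + 9 + 3 + 10 + 22 + 27 + 22 + 12 + 21 + 20 + 7 + 22 + 14 = 292 vCPU.
⌈292 / 32⌉ = 10.

10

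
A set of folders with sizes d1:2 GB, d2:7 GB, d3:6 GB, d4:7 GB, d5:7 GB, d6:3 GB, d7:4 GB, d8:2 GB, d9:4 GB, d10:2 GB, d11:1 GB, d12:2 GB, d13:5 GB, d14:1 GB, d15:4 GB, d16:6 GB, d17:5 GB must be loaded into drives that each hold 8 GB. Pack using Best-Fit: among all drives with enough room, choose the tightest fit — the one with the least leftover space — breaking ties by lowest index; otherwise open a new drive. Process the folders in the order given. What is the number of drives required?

10

drive 1: place d1 (2 GB), 6 GB left
drive 2: place d2 (7 GB), 1 GB left
drive 1: place d3 (6 GB), 0 GB left
drive 3: place d4 (7 GB), 1 GB left
drive 4: place d5 (7 GB), 1 GB left
drive 5: place d6 (3 GB), 5 GB left
drive 5: place d7 (4 GB), 1 GB left
drive 6: place d8 (2 GB), 6 GB left
drive 6: place d9 (4 GB), 2 GB left
drive 6: place d10 (2 GB), 0 GB left
drive 2: place d11 (1 GB), 0 GB left
drive 7: place d12 (2 GB), 6 GB left
drive 7: place d13 (5 GB), 1 GB left
drive 3: place d14 (1 GB), 0 GB left
drive 8: place d15 (4 GB), 4 GB left
drive 9: place d16 (6 GB), 2 GB left
drive 10: place d17 (5 GB), 3 GB left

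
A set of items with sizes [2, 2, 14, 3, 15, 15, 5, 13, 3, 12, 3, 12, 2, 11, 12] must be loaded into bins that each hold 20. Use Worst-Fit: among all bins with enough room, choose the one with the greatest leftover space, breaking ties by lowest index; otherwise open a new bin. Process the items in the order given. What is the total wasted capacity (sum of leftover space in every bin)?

bin 1: place 2, 18 left
bin 1: place 2, 16 left
bin 1: place 14, 2 left
bin 2: place 3, 17 left
bin 2: place 15, 2 left
bin 3: place 15, 5 left
bin 3: place 5, 0 left
bin 4: place 13, 7 left
bin 4: place 3, 4 left
bin 5: place 12, 8 left
bin 5: place 3, 5 left
bin 6: place 12, 8 left
bin 6: place 2, 6 left
bin 7: place 11, 9 left
bin 8: place 12, 8 left
8 bins × 20 = 160; used 124; unused 36.

36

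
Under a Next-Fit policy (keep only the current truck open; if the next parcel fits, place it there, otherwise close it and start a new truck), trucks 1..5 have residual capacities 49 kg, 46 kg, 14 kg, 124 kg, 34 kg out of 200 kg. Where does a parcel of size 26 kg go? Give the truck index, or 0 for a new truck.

5

Next-Fit only looks at truck 5, which has 34 kg free.
26 kg fits there.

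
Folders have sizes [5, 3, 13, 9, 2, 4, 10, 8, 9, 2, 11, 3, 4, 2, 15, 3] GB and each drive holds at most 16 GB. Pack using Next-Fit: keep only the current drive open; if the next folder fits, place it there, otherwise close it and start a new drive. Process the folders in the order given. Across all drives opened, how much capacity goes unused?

5 GB → drive 1 (remaining 11 GB)
3 GB → drive 1 (remaining 8 GB)
13 GB → drive 2 (remaining 3 GB)
9 GB → drive 3 (remaining 7 GB)
2 GB → drive 3 (remaining 5 GB)
4 GB → drive 3 (remaining 1 GB)
10 GB → drive 4 (remaining 6 GB)
8 GB → drive 5 (remaining 8 GB)
9 GB → drive 6 (remaining 7 GB)
2 GB → drive 6 (remaining 5 GB)
11 GB → drive 7 (remaining 5 GB)
3 GB → drive 7 (remaining 2 GB)
4 GB → drive 8 (remaining 12 GB)
2 GB → drive 8 (remaining 10 GB)
15 GB → drive 9 (remaining 1 GB)
3 GB → drive 10 (remaining 13 GB)
10 drives × 16 GB = 160 GB; used 103 GB; unused 57 GB.

57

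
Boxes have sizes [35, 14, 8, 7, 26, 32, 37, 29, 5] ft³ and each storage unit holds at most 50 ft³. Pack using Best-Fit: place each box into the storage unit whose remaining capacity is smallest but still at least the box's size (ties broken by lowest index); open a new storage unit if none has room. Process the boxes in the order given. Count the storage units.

5

35 ft³ → storage unit 1 (remaining 15 ft³)
14 ft³ → storage unit 1 (remaining 1 ft³)
8 ft³ → storage unit 2 (remaining 42 ft³)
7 ft³ → storage unit 2 (remaining 35 ft³)
26 ft³ → storage unit 2 (remaining 9 ft³)
32 ft³ → storage unit 3 (remaining 18 ft³)
37 ft³ → storage unit 4 (remaining 13 ft³)
29 ft³ → storage unit 5 (remaining 21 ft³)
5 ft³ → storage unit 2 (remaining 4 ft³)
Final storage units: [35,14] [8,7,26,5] [32] [37] [29].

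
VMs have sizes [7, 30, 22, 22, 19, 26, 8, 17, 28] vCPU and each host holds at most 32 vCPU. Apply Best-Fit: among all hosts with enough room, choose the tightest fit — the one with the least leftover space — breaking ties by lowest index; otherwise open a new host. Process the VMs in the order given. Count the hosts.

Put 7 vCPU in host 1; 25 vCPU remain.
Put 30 vCPU in host 2; 2 vCPU remain.
Put 22 vCPU in host 1; 3 vCPU remain.
Put 22 vCPU in host 3; 10 vCPU remain.
Put 19 vCPU in host 4; 13 vCPU remain.
Put 26 vCPU in host 5; 6 vCPU remain.
Put 8 vCPU in host 3; 2 vCPU remain.
Put 17 vCPU in host 6; 15 vCPU remain.
Put 28 vCPU in host 7; 4 vCPU remain.

7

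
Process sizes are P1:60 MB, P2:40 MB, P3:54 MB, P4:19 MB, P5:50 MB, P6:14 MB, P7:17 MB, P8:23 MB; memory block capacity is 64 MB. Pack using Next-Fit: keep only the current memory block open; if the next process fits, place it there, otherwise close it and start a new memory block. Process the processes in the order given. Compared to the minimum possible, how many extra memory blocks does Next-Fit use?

Next-Fit: [60] [40] [54] [19] [50,14] [17,23] → 6 memory blocks.
Total size 277 MB; any packing needs at least ⌈277/64⌉ = 5 memory blocks.
An optimal packing achieves that bound: [60] [54] [50,14] [40,23] [19,17] → 5 memory blocks.
Excess: 6 − 5 = 1.

1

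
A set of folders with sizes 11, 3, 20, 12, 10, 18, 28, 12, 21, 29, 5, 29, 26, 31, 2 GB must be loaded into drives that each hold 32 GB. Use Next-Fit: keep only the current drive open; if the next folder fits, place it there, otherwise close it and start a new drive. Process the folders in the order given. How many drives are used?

12

drive 1: place 11 GB, 21 GB left
drive 1: place 3 GB, 18 GB left
drive 2: place 20 GB, 12 GB left
drive 2: place 12 GB, 0 GB left
drive 3: place 10 GB, 22 GB left
drive 3: place 18 GB, 4 GB left
drive 4: place 28 GB, 4 GB left
drive 5: place 12 GB, 20 GB left
drive 6: place 21 GB, 11 GB left
drive 7: place 29 GB, 3 GB left
drive 8: place 5 GB, 27 GB left
drive 9: place 29 GB, 3 GB left
drive 10: place 26 GB, 6 GB left
drive 11: place 31 GB, 1 GB left
drive 12: place 2 GB, 30 GB left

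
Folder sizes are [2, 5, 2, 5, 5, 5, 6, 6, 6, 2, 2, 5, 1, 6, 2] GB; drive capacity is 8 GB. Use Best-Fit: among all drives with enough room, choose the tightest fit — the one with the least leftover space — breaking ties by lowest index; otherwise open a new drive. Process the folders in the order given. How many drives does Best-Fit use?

9 drives

drive 1: place 2 GB, 6 GB left
drive 1: place 5 GB, 1 GB left
drive 2: place 2 GB, 6 GB left
drive 2: place 5 GB, 1 GB left
drive 3: place 5 GB, 3 GB left
drive 4: place 5 GB, 3 GB left
drive 5: place 6 GB, 2 GB left
drive 6: place 6 GB, 2 GB left
drive 7: place 6 GB, 2 GB left
drive 5: place 2 GB, 0 GB left
drive 6: place 2 GB, 0 GB left
drive 8: place 5 GB, 3 GB left
drive 1: place 1 GB, 0 GB left
drive 9: place 6 GB, 2 GB left
drive 7: place 2 GB, 0 GB left
Final drives: [2,5,1] [2,5] [5] [5] [6,2] [6,2] [6,2] [5] [6].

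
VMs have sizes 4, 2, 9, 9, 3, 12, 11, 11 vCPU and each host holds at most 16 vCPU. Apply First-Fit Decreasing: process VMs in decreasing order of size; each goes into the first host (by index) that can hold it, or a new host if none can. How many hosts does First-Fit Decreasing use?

5 hosts

Sorted descending: 12, 11, 11, 9, 9, 4, 3, 2.
12 vCPU → host 1 (remaining 4 vCPU)
11 vCPU → host 2 (remaining 5 vCPU)
11 vCPU → host 3 (remaining 5 vCPU)
9 vCPU → host 4 (remaining 7 vCPU)
9 vCPU → host 5 (remaining 7 vCPU)
4 vCPU → host 1 (remaining 0 vCPU)
3 vCPU → host 2 (remaining 2 vCPU)
2 vCPU → host 2 (remaining 0 vCPU)
Final hosts: [12,4] [11,3,2] [11] [9] [9].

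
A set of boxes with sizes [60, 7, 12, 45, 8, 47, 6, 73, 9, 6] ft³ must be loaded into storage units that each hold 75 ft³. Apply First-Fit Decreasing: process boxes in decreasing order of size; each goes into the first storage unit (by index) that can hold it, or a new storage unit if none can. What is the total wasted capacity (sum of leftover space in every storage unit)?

27

Sorted descending: 73, 60, 47, 45, 12, 9, 8, 7, 6, 6.
73 ft³ → storage unit 1 (remaining 2 ft³)
60 ft³ → storage unit 2 (remaining 15 ft³)
47 ft³ → storage unit 3 (remaining 28 ft³)
45 ft³ → storage unit 4 (remaining 30 ft³)
12 ft³ → storage unit 2 (remaining 3 ft³)
9 ft³ → storage unit 3 (remaining 19 ft³)
8 ft³ → storage unit 3 (remaining 11 ft³)
7 ft³ → storage unit 3 (remaining 4 ft³)
6 ft³ → storage unit 4 (remaining 24 ft³)
6 ft³ → storage unit 4 (remaining 18 ft³)
4 storage units × 75 ft³ = 300 ft³; used 273 ft³; unused 27 ft³.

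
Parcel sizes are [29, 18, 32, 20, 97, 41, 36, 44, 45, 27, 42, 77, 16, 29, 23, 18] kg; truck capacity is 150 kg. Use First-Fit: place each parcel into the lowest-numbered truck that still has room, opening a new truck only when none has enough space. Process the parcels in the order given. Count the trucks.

29 kg → truck 1 (remaining 121 kg)
18 kg → truck 1 (remaining 103 kg)
32 kg → truck 1 (remaining 71 kg)
20 kg → truck 1 (remaining 51 kg)
97 kg → truck 2 (remaining 53 kg)
41 kg → truck 1 (remaining 10 kg)
36 kg → truck 2 (remaining 17 kg)
44 kg → truck 3 (remaining 106 kg)
45 kg → truck 3 (remaining 61 kg)
27 kg → truck 3 (remaining 34 kg)
42 kg → truck 4 (remaining 108 kg)
77 kg → truck 4 (remaining 31 kg)
16 kg → truck 2 (remaining 1 kg)
29 kg → truck 3 (remaining 5 kg)
23 kg → truck 4 (remaining 8 kg)
18 kg → truck 5 (remaining 132 kg)
Final trucks: [29,18,32,20,41] [97,36,16] [44,45,27,29] [42,77,23] [18].

5 trucks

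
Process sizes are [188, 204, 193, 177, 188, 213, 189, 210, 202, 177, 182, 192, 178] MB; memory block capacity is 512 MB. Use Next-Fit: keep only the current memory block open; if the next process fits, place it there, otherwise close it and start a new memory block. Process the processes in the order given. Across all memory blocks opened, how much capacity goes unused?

188 MB → memory block 1 (remaining 324 MB)
204 MB → memory block 1 (remaining 120 MB)
193 MB → memory block 2 (remaining 319 MB)
177 MB → memory block 2 (remaining 142 MB)
188 MB → memory block 3 (remaining 324 MB)
213 MB → memory block 3 (remaining 111 MB)
189 MB → memory block 4 (remaining 323 MB)
210 MB → memory block 4 (remaining 113 MB)
202 MB → memory block 5 (remaining 310 MB)
177 MB → memory block 5 (remaining 133 MB)
182 MB → memory block 6 (remaining 330 MB)
192 MB → memory block 6 (remaining 138 MB)
178 MB → memory block 7 (remaining 334 MB)
7 memory blocks × 512 MB = 3584 MB; used 2493 MB; unused 1091 MB.

1091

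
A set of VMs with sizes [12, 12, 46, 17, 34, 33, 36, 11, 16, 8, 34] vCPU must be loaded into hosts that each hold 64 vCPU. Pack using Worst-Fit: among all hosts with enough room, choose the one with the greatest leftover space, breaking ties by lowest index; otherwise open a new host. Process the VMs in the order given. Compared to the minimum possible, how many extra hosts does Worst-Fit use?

Worst-Fit: [12,12,17] [46] [34,16] [33,11] [36,8] [34] → 6 hosts.
Total size 259 vCPU; any packing needs at least ⌈259/64⌉ = 5 hosts.
An optimal packing achieves that bound: [46,17] [36,16,12] [34,12,11] [34,8] [33] → 5 hosts.
Excess: 6 − 5 = 1.

1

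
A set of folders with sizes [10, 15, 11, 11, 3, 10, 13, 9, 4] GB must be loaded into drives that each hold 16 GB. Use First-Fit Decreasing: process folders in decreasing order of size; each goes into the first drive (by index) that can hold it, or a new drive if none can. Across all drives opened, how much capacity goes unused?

26

Sorted descending: 15, 13, 11, 11, 10, 10, 9, 4, 3.
Put 15 GB in drive 1; 1 GB remain.
Put 13 GB in drive 2; 3 GB remain.
Put 11 GB in drive 3; 5 GB remain.
Put 11 GB in drive 4; 5 GB remain.
Put 10 GB in drive 5; 6 GB remain.
Put 10 GB in drive 6; 6 GB remain.
Put 9 GB in drive 7; 7 GB remain.
Put 4 GB in drive 3; 1 GB remain.
Put 3 GB in drive 2; 0 GB remain.
7 drives × 16 GB = 112 GB; used 86 GB; unused 26 GB.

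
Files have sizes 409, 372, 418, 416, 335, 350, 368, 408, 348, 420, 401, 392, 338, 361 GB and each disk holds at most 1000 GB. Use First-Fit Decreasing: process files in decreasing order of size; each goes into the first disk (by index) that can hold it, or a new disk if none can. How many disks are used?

Sorted descending: 420, 418, 416, 409, 408, 401, 392, 372, 368, 361, 350, 348, 338, 335.
420 GB → disk 1 (remaining 580 GB)
418 GB → disk 1 (remaining 162 GB)
416 GB → disk 2 (remaining 584 GB)
409 GB → disk 2 (remaining 175 GB)
408 GB → disk 3 (remaining 592 GB)
401 GB → disk 3 (remaining 191 GB)
392 GB → disk 4 (remaining 608 GB)
372 GB → disk 4 (remaining 236 GB)
368 GB → disk 5 (remaining 632 GB)
361 GB → disk 5 (remaining 271 GB)
350 GB → disk 6 (remaining 650 GB)
348 GB → disk 6 (remaining 302 GB)
338 GB → disk 7 (remaining 662 GB)
335 GB → disk 7 (remaining 327 GB)

7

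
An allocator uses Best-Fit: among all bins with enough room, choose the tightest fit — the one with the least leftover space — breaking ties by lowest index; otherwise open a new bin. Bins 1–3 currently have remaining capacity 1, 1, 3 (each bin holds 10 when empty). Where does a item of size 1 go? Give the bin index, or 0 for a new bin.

1

Bins with room: bin 1 (1), bin 2 (1), bin 3 (3).
Tightest fit is bin 1 with 1 free.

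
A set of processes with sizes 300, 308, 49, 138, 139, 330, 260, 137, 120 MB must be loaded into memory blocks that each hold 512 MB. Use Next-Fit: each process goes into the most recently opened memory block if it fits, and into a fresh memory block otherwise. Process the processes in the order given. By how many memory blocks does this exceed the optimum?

1

Next-Fit: [300] [308,49,138] [139,330] [260,137] [120] → 5 memory blocks.
Total size 1781 MB; any packing needs at least ⌈1781/512⌉ = 4 memory blocks.
An optimal packing achieves that bound: [330,139] [308,138,49] [300,137] [260,120] → 4 memory blocks.
Excess: 5 − 4 = 1.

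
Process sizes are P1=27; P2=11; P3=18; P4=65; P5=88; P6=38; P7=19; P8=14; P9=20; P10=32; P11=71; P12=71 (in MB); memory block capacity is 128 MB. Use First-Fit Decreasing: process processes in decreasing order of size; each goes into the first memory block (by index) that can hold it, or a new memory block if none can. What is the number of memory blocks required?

4

Sorted descending: 88, 71, 71, 65, 38, 32, 27, 20, 19, 18, 14, 11.
Put 88 MB in memory block 1; 40 MB remain.
Put 71 MB in memory block 2; 57 MB remain.
Put 71 MB in memory block 3; 57 MB remain.
Put 65 MB in memory block 4; 63 MB remain.
Put 38 MB in memory block 1; 2 MB remain.
Put 32 MB in memory block 2; 25 MB remain.
Put 27 MB in memory block 3; 30 MB remain.
Put 20 MB in memory block 2; 5 MB remain.
Put 19 MB in memory block 3; 11 MB remain.
Put 18 MB in memory block 4; 45 MB remain.
Put 14 MB in memory block 4; 31 MB remain.
Put 11 MB in memory block 3; 0 MB remain.
Final memory blocks: [88,38] [71,32,20] [71,27,19,11] [65,18,14].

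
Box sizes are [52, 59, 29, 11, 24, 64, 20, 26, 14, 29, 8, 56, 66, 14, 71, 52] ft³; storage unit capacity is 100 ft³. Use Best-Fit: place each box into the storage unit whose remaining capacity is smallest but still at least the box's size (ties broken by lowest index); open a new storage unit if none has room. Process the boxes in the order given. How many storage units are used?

storage unit 1: place 52 ft³, 48 ft³ left
storage unit 2: place 59 ft³, 41 ft³ left
storage unit 2: place 29 ft³, 12 ft³ left
storage unit 2: place 11 ft³, 1 ft³ left
storage unit 1: place 24 ft³, 24 ft³ left
storage unit 3: place 64 ft³, 36 ft³ left
storage unit 1: place 20 ft³, 4 ft³ left
storage unit 3: place 26 ft³, 10 ft³ left
storage unit 4: place 14 ft³, 86 ft³ left
storage unit 4: place 29 ft³, 57 ft³ left
storage unit 3: place 8 ft³, 2 ft³ left
storage unit 4: place 56 ft³, 1 ft³ left
storage unit 5: place 66 ft³, 34 ft³ left
storage unit 5: place 14 ft³, 20 ft³ left
storage unit 6: place 71 ft³, 29 ft³ left
storage unit 7: place 52 ft³, 48 ft³ left

7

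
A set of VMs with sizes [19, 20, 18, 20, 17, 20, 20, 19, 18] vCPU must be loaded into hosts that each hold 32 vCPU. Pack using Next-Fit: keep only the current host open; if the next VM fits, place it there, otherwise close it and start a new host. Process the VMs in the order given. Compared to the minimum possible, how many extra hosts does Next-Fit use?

Next-Fit: [19] [20] [18] [20] [17] [20] [20] [19] [18] → 9 hosts.
9 VMs exceed 16 vCPU (half the capacity), and no two of those can share a host, so at least 9 hosts are needed.
So 9 is already optimal.

0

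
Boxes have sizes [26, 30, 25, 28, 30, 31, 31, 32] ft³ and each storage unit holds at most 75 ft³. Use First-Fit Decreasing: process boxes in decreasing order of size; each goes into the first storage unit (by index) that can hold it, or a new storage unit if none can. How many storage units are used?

Sorted descending: 32, 31, 31, 30, 30, 28, 26, 25.
Put 32 ft³ in storage unit 1; 43 ft³ remain.
Put 31 ft³ in storage unit 1; 12 ft³ remain.
Put 31 ft³ in storage unit 2; 44 ft³ remain.
Put 30 ft³ in storage unit 2; 14 ft³ remain.
Put 30 ft³ in storage unit 3; 45 ft³ remain.
Put 28 ft³ in storage unit 3; 17 ft³ remain.
Put 26 ft³ in storage unit 4; 49 ft³ remain.
Put 25 ft³ in storage unit 4; 24 ft³ remain.

4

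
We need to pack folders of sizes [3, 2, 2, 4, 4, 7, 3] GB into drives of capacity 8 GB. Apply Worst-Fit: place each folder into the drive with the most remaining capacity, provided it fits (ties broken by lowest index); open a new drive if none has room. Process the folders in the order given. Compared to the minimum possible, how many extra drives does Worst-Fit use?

0

Worst-Fit: [3,2,2] [4,4] [7] [3] → 4 drives.
Total size 25 GB; any packing needs at least ⌈25/8⌉ = 4 drives.
So 4 is already optimal.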